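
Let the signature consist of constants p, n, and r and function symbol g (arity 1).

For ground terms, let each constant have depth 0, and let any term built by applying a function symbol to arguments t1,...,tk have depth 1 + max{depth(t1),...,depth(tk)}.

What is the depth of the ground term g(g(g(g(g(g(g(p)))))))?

7

depth(g(p)) = 1 + depth(p) = 1 + 0 = 1
depth(g(g(p))) = 1 + depth(g(p)) = 1 + 1 = 2
depth(g(g(g(p)))) = 1 + depth(g(g(p))) = 1 + 2 = 3
depth(g(g(g(g(p))))) = 1 + depth(g(g(g(p)))) = 1 + 3 = 4
depth(g(g(g(g(g(p)))))) = 1 + depth(g(g(g(g(p))))) = 1 + 4 = 5
depth(g(g(g(g(g(g(p))))))) = 1 + depth(g(g(g(g(g(p)))))) = 1 + 5 = 6
depth(g(g(g(g(g(g(g(p)))))))) = 1 + depth(g(g(g(g(g(g(p))))))) = 1 + 6 = 7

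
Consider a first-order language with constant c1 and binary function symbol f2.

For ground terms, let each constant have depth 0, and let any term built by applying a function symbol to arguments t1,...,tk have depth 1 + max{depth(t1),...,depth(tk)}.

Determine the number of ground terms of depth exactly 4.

651

Let N_k count ground terms of depth at most k. Each non-constant term of depth ≤ k is some function symbol applied to depth-≤(k−1) arguments, giving N_k = 1 + N_{k-1}^2.
N_0 = 1
N_1 = 1 + 1^2 = 2
N_2 = 1 + 2^2 = 5
N_3 = 1 + 5^2 = 26
N_4 = 1 + 26^2 = 677
Terms of depth exactly 4: N_4 − N_3 = 677 − 26 = 651.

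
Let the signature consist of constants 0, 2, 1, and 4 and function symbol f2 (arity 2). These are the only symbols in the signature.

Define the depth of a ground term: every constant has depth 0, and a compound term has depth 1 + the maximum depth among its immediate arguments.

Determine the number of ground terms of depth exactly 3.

162816

Count level by level. With function symbols f2/2, the terms of depth ≤ k are the 4 constants together with each function applied to depth-≤(k−1) tuples, so N_k = 4 + N_{k-1}^2.
N_0 = 4
N_1 = 4 + 4^2 = 20
N_2 = 4 + 20^2 = 404
N_3 = 4 + 404^2 = 163220
Terms of depth exactly 3: N_3 − N_2 = 163220 − 404 = 162816.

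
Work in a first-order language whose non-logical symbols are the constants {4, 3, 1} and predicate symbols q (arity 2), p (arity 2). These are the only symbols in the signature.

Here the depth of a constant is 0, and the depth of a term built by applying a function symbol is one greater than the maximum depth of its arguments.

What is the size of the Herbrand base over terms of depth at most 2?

First count ground terms of depth ≤ 2.
With no function symbols every ground term is a constant, so there are exactly 3 ground terms at every depth bound.
N_0 = 3
N_1 = 3
N_2 = 3
So |H| = 3.
Ground atoms are formed by filling each argument slot of a predicate with a term from H, so an r-ary predicate gives |H|^r atoms:
  q: 3^2 = 9;  p: 3^2 = 9
Total ground atoms: 9 + 9 = 18.

18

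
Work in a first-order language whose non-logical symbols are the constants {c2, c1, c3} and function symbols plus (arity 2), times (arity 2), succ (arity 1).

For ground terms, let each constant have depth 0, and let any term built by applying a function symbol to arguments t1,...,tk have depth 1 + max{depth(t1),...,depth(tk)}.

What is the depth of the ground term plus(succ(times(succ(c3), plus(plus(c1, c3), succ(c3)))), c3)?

depth(succ(c3)) = 1 + depth(c3) = 1 + 0 = 1
depth(plus(c1, c3)) = 1 + max(0, 0) = 1
depth(plus(plus(c1, c3), succ(c3))) = 1 + max(1, 1) = 2
depth(times(succ(c3), plus(plus(c1, c3), succ(c3)))) = 1 + max(1, 2) = 3
depth(succ(times(succ(c3), plus(plus(c1, c3), succ(c3))))) = 1 + depth(times(succ(c3), plus(plus(c1, c3), succ(c3)))) = 1 + 3 = 4
depth(plus(succ(times(succ(c3), plus(plus(c1, c3), succ(c3)))), c3)) = 1 + max(4, 0) = 5

5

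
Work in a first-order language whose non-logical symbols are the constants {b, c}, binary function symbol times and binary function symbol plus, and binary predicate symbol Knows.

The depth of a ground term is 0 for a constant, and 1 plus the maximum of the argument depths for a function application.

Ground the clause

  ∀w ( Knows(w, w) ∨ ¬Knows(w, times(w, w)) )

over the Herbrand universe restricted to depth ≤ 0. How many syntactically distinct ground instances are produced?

2

Ground terms of depth ≤ 0:
  Write N_k for the number of ground terms of depth ≤ k. A term of depth ≤ k is either a constant or a function symbol applied to arguments of depth ≤ k−1, so N_k = 2 + N_{k-1}^2 + N_{k-1}^2.
  N_0 = 2
  Explicitly: b, c.
So there are 2 ground terms available for substitution.
The variable w ranges independently over the available ground terms, and distinct assignments produce distinct instances.
Number of ground instances = 2.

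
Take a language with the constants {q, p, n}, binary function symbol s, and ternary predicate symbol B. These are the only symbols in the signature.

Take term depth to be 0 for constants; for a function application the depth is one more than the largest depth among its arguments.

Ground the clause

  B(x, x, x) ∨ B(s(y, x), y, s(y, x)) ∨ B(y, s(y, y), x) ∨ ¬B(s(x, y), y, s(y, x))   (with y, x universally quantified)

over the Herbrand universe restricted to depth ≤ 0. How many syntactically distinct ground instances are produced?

Ground terms of depth ≤ 0:
  Write N_k for the number of ground terms of depth ≤ k. A term of depth ≤ k is either a constant or a function symbol applied to arguments of depth ≤ k−1, so N_k = 3 + N_{k-1}^2.
  N_0 = 3
So there are 3 ground terms available for substitution.
There are 2 variables to instantiate (y, x), each occurring in at least one literal, so different choices give different ground instances.
Number of ground instances = 3^2 = 9.

9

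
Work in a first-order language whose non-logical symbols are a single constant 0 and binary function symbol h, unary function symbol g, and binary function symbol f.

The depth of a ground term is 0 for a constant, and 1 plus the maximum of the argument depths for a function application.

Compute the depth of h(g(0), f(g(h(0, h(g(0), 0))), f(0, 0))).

6

depth(g(0)) = 1 + depth(0) = 1 + 0 = 1
depth(h(g(0), 0)) = 1 + max(1, 0) = 2
depth(h(0, h(g(0), 0))) = 1 + max(0, 2) = 3
depth(g(h(0, h(g(0), 0)))) = 1 + depth(h(0, h(g(0), 0))) = 1 + 3 = 4
depth(f(0, 0)) = 1 + max(0, 0) = 1
depth(f(g(h(0, h(g(0), 0))), f(0, 0))) = 1 + max(4, 1) = 5
depth(h(g(0), f(g(h(0, h(g(0), 0))), f(0, 0)))) = 1 + max(1, 5) = 6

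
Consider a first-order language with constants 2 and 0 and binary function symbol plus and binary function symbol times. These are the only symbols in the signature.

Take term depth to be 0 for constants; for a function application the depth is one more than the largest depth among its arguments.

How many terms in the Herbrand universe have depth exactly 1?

Let N_k count ground terms of depth at most k. Each non-constant term of depth ≤ k is some function symbol applied to depth-≤(k−1) arguments, giving N_k = 2 + N_{k-1}^2 + N_{k-1}^2.
N_0 = 2
N_1 = 2 + 2^2 + 2^2 = 10
Terms of depth exactly 1: N_1 − N_0 = 10 − 2 = 8.

8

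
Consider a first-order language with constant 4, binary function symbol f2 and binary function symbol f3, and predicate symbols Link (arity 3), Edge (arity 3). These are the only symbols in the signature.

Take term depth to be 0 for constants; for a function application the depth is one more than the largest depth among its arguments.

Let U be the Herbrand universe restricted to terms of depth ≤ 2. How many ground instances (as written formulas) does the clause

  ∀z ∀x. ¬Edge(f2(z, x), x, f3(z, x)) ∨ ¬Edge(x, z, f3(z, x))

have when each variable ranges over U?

361

Ground terms of depth ≤ 2:
  If N_k denotes the number of depth-≤k ground terms, the 1 constant gives N_0 = 1, and each function symbol of arity r contributes N_{k-1}^r new terms at level k: N_k = 1 + N_{k-1}^2 + N_{k-1}^2.
  N_0 = 1
  N_1 = 1 + 1^2 + 1^2 = 3
  N_2 = 1 + 3^2 + 3^2 = 19
So there are 19 ground terms available for substitution.
Each of z, x ranges independently over the available ground terms, and distinct assignments produce distinct instances.
Number of ground instances = 19^2 = 361.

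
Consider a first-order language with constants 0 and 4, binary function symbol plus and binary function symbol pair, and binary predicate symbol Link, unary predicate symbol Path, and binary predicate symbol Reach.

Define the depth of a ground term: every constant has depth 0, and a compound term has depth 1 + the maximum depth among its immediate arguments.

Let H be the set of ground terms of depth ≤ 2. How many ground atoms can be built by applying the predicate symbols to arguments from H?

81810

First count ground terms of depth ≤ 2.
Let N_k count ground terms of depth at most k. Each non-constant term of depth ≤ k is some function symbol applied to depth-≤(k−1) arguments, giving N_k = 2 + N_{k-1}^2 + N_{k-1}^2.
N_0 = 2
N_1 = 2 + 2^2 + 2^2 = 10
N_2 = 2 + 10^2 + 10^2 = 202
So |H| = 202.
Ground atoms are formed by filling each argument slot of a predicate with a term from H, so an r-ary predicate gives |H|^r atoms:
  Link: 202^2 = 40804;  Path: 202;  Reach: 202^2 = 40804
Total ground atoms: 40804 + 202 + 40804 = 81810.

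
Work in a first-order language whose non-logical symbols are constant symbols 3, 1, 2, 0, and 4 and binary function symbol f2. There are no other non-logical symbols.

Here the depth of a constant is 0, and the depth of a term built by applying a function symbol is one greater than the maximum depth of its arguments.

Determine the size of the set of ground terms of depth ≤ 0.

5

If N_k denotes the number of depth-≤k ground terms, the 5 constants give N_0 = 5, and each function symbol of arity r contributes N_{k-1}^r new terms at level k: N_k = 5 + N_{k-1}^2.
N_0 = 5
Explicitly: 3, 1, 2, 0, 4.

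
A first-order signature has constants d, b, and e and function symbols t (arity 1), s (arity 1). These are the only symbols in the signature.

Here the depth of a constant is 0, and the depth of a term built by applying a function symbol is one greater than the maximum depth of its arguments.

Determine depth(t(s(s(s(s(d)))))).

depth(s(d)) = 1 + depth(d) = 1 + 0 = 1
depth(s(s(d))) = 1 + depth(s(d)) = 1 + 1 = 2
depth(s(s(s(d)))) = 1 + depth(s(s(d))) = 1 + 2 = 3
depth(s(s(s(s(d))))) = 1 + depth(s(s(s(d)))) = 1 + 3 = 4
depth(t(s(s(s(s(d)))))) = 1 + depth(s(s(s(s(d))))) = 1 + 4 = 5

5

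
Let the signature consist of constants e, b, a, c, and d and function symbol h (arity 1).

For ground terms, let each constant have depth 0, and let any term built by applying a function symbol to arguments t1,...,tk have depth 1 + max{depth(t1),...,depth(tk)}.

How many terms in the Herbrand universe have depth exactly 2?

Write N_k for the number of ground terms of depth ≤ k. A term of depth ≤ k is either a constant or a function symbol applied to arguments of depth ≤ k−1, so N_k = 5 + N_{k-1}.
N_0 = 5
N_1 = 5 + 5 = 10
N_2 = 5 + 10 = 15
Terms of depth exactly 2: N_2 − N_1 = 15 − 10 = 5.

5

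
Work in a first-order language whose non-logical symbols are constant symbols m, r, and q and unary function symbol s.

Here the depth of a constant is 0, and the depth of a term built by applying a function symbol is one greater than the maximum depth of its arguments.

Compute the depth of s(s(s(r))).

depth(s(r)) = 1 + depth(r) = 1 + 0 = 1
depth(s(s(r))) = 1 + depth(s(r)) = 1 + 1 = 2
depth(s(s(s(r)))) = 1 + depth(s(s(r))) = 1 + 2 = 3

3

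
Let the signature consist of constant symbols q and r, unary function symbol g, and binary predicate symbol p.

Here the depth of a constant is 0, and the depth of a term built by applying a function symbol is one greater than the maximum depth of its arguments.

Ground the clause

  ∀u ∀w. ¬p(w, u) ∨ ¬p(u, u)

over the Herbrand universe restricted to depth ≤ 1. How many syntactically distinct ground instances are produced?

Ground terms of depth ≤ 1:
  If N_k denotes the number of depth-≤k ground terms, the 2 constants give N_0 = 2, and each function symbol of arity r contributes N_{k-1}^r new terms at level k: N_k = 2 + N_{k-1}.
  N_0 = 2
  N_1 = 2 + 2 = 4
So there are 4 ground terms available for substitution.
The body mentions every one of the 2 quantified variables; since ground terms form a free algebra, no two substitutions collapse to the same formula.
Number of ground instances = 4^2 = 16.

16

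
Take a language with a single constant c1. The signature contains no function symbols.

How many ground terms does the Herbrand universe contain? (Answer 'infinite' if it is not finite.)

There are no function symbols, so the only ground term is the single constant.
The Herbrand universe is {c1}, finite with 1 element.

1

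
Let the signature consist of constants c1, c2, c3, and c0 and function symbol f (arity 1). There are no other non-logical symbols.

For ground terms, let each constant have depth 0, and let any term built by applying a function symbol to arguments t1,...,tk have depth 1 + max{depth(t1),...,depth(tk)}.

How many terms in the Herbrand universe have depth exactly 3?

If N_k denotes the number of depth-≤k ground terms, the 4 constants give N_0 = 4, and each function symbol of arity r contributes N_{k-1}^r new terms at level k: N_k = 4 + N_{k-1}.
N_0 = 4
N_1 = 4 + 4 = 8
N_2 = 4 + 8 = 12
N_3 = 4 + 12 = 16
Terms of depth exactly 3: N_3 − N_2 = 16 − 12 = 4.

4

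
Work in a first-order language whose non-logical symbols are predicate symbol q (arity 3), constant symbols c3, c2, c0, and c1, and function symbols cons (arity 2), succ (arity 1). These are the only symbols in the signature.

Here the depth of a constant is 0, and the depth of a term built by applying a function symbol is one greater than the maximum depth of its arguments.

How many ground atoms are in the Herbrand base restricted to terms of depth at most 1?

13824

First count ground terms of depth ≤ 1.
Let N_k count ground terms of depth at most k. Each non-constant term of depth ≤ k is some function symbol applied to depth-≤(k−1) arguments, giving N_k = 4 + N_{k-1}^2 + N_{k-1}.
N_0 = 4
N_1 = 4 + 4^2 + 4 = 24
So |H| = 24.
A ground atom is a predicate applied to a tuple of terms from H, so the count is the sum over predicates of |H|^arity:
  q: 24^3 = 13824
Total ground atoms: 13824.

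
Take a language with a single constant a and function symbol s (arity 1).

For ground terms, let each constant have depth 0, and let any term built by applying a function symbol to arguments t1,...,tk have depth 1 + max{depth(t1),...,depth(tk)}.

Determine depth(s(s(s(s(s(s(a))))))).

depth(s(a)) = 1 + depth(a) = 1 + 0 = 1
depth(s(s(a))) = 1 + depth(s(a)) = 1 + 1 = 2
depth(s(s(s(a)))) = 1 + depth(s(s(a))) = 1 + 2 = 3
depth(s(s(s(s(a))))) = 1 + depth(s(s(s(a)))) = 1 + 3 = 4
depth(s(s(s(s(s(a)))))) = 1 + depth(s(s(s(s(a))))) = 1 + 4 = 5
depth(s(s(s(s(s(s(a))))))) = 1 + depth(s(s(s(s(s(a)))))) = 1 + 5 = 6

6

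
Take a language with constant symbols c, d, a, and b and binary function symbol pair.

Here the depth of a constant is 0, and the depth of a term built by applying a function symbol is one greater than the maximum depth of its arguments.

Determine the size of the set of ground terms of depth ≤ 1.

20

Write N_k for the number of ground terms of depth ≤ k. A term of depth ≤ k is either a constant or a function symbol applied to arguments of depth ≤ k−1, so N_k = 4 + N_{k-1}^2.
N_0 = 4
N_1 = 4 + 4^2 = 20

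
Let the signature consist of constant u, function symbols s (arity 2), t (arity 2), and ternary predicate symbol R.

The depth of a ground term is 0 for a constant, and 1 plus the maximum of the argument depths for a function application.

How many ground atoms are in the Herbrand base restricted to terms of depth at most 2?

6859

First count ground terms of depth ≤ 2.
Count level by level. With function symbols s/2, t/2, the terms of depth ≤ k are the 1 constant together with each function applied to depth-≤(k−1) tuples, so N_k = 1 + N_{k-1}^2 + N_{k-1}^2.
N_0 = 1
N_1 = 1 + 1^2 + 1^2 = 3
N_2 = 1 + 3^2 + 3^2 = 19
So |H| = 19.
Ground atoms are formed by filling each argument slot of a predicate with a term from H, so an r-ary predicate gives |H|^r atoms:
  R: 19^3 = 6859
Total ground atoms: 6859.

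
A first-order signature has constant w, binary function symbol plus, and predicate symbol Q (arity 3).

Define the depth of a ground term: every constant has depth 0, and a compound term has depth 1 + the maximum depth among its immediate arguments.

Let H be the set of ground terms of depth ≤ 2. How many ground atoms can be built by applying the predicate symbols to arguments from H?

125

First count ground terms of depth ≤ 2.
Count level by level. With function symbols plus/2, the terms of depth ≤ k are the 1 constant together with each function applied to depth-≤(k−1) tuples, so N_k = 1 + N_{k-1}^2.
N_0 = 1
N_1 = 1 + 1^2 = 2
N_2 = 1 + 2^2 = 5
So |H| = 5.
A ground atom is a predicate applied to a tuple of terms from H, so the count is the sum over predicates of |H|^arity:
  Q: 5^3 = 125
Total ground atoms: 125.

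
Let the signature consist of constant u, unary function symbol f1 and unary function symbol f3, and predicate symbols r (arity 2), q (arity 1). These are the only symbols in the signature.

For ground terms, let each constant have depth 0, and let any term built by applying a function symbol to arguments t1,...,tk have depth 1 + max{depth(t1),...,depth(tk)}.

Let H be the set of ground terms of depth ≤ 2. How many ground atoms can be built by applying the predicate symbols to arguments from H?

56

First count ground terms of depth ≤ 2.
If N_k denotes the number of depth-≤k ground terms, the 1 constant gives N_0 = 1, and each function symbol of arity r contributes N_{k-1}^r new terms at level k: N_k = 1 + N_{k-1} + N_{k-1}.
N_0 = 1
N_1 = 1 + 1 + 1 = 3
N_2 = 1 + 3 + 3 = 7
Explicitly: u, f1(u), f1(f1(u)), f1(f3(u)), f3(u), f3(f1(u)), f3(f3(u)).
So |H| = 7.
A ground atom is a predicate applied to a tuple of terms from H, so the count is the sum over predicates of |H|^arity:
  r: 7^2 = 49;  q: 7
Total ground atoms: 49 + 7 = 56.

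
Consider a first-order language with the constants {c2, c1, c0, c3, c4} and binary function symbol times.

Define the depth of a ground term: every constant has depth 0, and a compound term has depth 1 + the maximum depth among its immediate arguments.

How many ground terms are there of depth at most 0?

Write N_k for the number of ground terms of depth ≤ k. A term of depth ≤ k is either a constant or a function symbol applied to arguments of depth ≤ k−1, so N_k = 5 + N_{k-1}^2.
N_0 = 5

5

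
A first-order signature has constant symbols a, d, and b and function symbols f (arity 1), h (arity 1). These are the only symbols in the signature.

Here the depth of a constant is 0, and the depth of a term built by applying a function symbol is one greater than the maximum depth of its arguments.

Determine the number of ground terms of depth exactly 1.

6

Let N_k = |{terms of depth ≤ k}|. Then N_0 = 3 and N_k = 3 + N_{k-1} + N_{k-1} for k ≥ 1 (one summand per function symbol, arity giving the exponent).
N_0 = 3
N_1 = 3 + 3 + 3 = 9
Terms of depth exactly 1: N_1 − N_0 = 9 − 3 = 6.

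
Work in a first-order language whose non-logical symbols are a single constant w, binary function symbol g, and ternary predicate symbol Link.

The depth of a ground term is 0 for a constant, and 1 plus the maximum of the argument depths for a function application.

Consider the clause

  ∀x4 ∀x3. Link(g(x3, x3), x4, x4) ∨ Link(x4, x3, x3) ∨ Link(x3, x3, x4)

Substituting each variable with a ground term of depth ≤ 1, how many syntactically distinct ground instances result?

4

Ground terms of depth ≤ 1:
  Count level by level. With function symbols g/2, the terms of depth ≤ k are the 1 constant together with each function applied to depth-≤(k−1) tuples, so N_k = 1 + N_{k-1}^2.
  N_0 = 1
  N_1 = 1 + 1^2 = 2
  Explicitly: w, g(w, w).
So there are 2 ground terms available for substitution.
The clause has 2 distinct variables (x4, x3), each appearing in the body. In the free term algebra distinct substitutions yield syntactically distinct ground instances.
Number of ground instances = 2^2 = 4.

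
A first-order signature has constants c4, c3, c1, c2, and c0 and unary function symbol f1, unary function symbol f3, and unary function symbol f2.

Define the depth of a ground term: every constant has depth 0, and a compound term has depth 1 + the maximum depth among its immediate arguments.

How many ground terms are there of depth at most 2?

65

Let N_k = |{terms of depth ≤ k}|. Then N_0 = 5 and N_k = 5 + N_{k-1} + N_{k-1} + N_{k-1} for k ≥ 1 (one summand per function symbol, arity giving the exponent).
N_0 = 5
N_1 = 5 + 5 + 5 + 5 = 20
N_2 = 5 + 20 + 20 + 20 = 65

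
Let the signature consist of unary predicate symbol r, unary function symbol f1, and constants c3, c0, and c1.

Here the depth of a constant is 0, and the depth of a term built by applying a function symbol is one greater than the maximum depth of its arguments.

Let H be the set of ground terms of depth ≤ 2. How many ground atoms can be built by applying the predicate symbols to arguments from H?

First count ground terms of depth ≤ 2.
If N_k denotes the number of depth-≤k ground terms, the 3 constants give N_0 = 3, and each function symbol of arity r contributes N_{k-1}^r new terms at level k: N_k = 3 + N_{k-1}.
N_0 = 3
N_1 = 3 + 3 = 6
N_2 = 3 + 6 = 9
Explicitly: c3, c0, c1, f1(c3), f1(c0), f1(c1), f1(f1(c3)), f1(f1(c0)), f1(f1(c1)).
So |H| = 9.
Each predicate of arity r yields |H|^r ground atoms (one per choice of an r-tuple from H):
  r: 9
Total ground atoms: 9.

9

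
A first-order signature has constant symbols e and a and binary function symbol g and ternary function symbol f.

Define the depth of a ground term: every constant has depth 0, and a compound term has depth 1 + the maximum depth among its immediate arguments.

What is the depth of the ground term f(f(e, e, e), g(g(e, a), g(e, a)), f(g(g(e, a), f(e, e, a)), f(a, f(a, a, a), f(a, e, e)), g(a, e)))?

depth(f(e, e, e)) = 1 + max(0, 0, 0) = 1
depth(g(e, a)) = 1 + max(0, 0) = 1
depth(g(g(e, a), g(e, a))) = 1 + max(1, 1) = 2
depth(f(e, e, a)) = 1 + max(0, 0, 0) = 1
depth(g(g(e, a), f(e, e, a))) = 1 + max(1, 1) = 2
depth(f(a, a, a)) = 1 + max(0, 0, 0) = 1
depth(f(a, e, e)) = 1 + max(0, 0, 0) = 1
depth(f(a, f(a, a, a), f(a, e, e))) = 1 + max(0, 1, 1) = 2
depth(g(a, e)) = 1 + max(0, 0) = 1
depth(f(g(g(e, a), f(e, e, a)), f(a, f(a, a, a), f(a, e, e)), g(a, e))) = 1 + max(2, 2, 1) = 3
depth(f(f(e, e, e), g(g(e, a), g(e, a)), f(g(g(e, a), f(e, e, a)), f(a, f(a, a, a), f(a, e, e)), g(a, e)))) = 1 + max(1, 2, 3) = 4

4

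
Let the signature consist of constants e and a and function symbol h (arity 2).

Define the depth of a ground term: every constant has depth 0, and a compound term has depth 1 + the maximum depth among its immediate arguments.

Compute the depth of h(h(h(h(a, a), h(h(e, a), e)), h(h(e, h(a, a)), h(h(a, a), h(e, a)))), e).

depth(h(a, a)) = 1 + max(0, 0) = 1
depth(h(e, a)) = 1 + max(0, 0) = 1
depth(h(h(e, a), e)) = 1 + max(1, 0) = 2
depth(h(h(a, a), h(h(e, a), e))) = 1 + max(1, 2) = 3
depth(h(e, h(a, a))) = 1 + max(0, 1) = 2
depth(h(h(a, a), h(e, a))) = 1 + max(1, 1) = 2
depth(h(h(e, h(a, a)), h(h(a, a), h(e, a)))) = 1 + max(2, 2) = 3
depth(h(h(h(a, a), h(h(e, a), e)), h(h(e, h(a, a)), h(h(a, a), h(e, a))))) = 1 + max(3, 3) = 4
depth(h(h(h(h(a, a), h(h(e, a), e)), h(h(e, h(a, a)), h(h(a, a), h(e, a)))), e)) = 1 + max(4, 0) = 5

5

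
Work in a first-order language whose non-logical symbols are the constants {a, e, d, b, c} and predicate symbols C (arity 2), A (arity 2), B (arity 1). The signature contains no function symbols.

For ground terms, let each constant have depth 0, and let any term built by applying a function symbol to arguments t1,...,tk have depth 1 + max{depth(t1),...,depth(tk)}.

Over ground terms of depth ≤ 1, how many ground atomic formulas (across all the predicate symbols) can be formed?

First count ground terms of depth ≤ 1.
With no function symbols every ground term is a constant, so there are exactly 5 ground terms at every depth bound.
N_0 = 5
N_1 = 5
Explicitly: a, e, d, b, c.
So |H| = 5.
A ground atom is a predicate applied to a tuple of terms from H, so the count is the sum over predicates of |H|^arity:
  C: 5^2 = 25;  A: 5^2 = 25;  B: 5
Total ground atoms: 25 + 25 + 5 = 55.

55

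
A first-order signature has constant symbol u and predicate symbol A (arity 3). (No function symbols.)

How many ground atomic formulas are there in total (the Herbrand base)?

With no function symbols, the Herbrand universe is just the 1 constant.
Ground atoms per predicate: A: 1^3 = 1.
Herbrand base size = 1 = 1.

1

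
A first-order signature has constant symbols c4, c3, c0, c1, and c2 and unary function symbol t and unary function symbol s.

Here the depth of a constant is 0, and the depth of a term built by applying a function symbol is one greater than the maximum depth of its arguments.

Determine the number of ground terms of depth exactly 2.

20

Write N_k for the number of ground terms of depth ≤ k. A term of depth ≤ k is either a constant or a function symbol applied to arguments of depth ≤ k−1, so N_k = 5 + N_{k-1} + N_{k-1}.
N_0 = 5
N_1 = 5 + 5 + 5 = 15
N_2 = 5 + 15 + 15 = 35
Terms of depth exactly 2: N_2 − N_1 = 35 − 15 = 20.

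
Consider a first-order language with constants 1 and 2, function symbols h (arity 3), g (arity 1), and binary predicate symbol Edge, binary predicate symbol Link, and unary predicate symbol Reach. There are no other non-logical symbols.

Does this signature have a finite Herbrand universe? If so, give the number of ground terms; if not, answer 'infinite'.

infinite

The signature has at least one function symbol (h, arity 3) and at least one constant (1).
Iterating h gives infinitely many distinct ground terms: 1, h(1, 1, 1), h(h(1, 1, 1), h(1, 1, 1), h(1, 1, 1)), ...
So the Herbrand universe is infinite.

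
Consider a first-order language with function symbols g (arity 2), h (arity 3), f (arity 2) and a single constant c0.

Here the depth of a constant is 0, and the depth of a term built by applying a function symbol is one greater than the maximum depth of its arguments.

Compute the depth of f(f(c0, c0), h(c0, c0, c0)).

2

depth(f(c0, c0)) = 1 + max(0, 0) = 1
depth(h(c0, c0, c0)) = 1 + max(0, 0, 0) = 1
depth(f(f(c0, c0), h(c0, c0, c0))) = 1 + max(1, 1) = 2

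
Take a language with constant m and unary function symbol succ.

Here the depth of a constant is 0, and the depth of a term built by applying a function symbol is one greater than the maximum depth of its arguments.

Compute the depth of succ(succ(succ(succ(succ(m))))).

depth(succ(m)) = 1 + depth(m) = 1 + 0 = 1
depth(succ(succ(m))) = 1 + depth(succ(m)) = 1 + 1 = 2
depth(succ(succ(succ(m)))) = 1 + depth(succ(succ(m))) = 1 + 2 = 3
depth(succ(succ(succ(succ(m))))) = 1 + depth(succ(succ(succ(m)))) = 1 + 3 = 4
depth(succ(succ(succ(succ(succ(m)))))) = 1 + depth(succ(succ(succ(succ(m))))) = 1 + 4 = 5

5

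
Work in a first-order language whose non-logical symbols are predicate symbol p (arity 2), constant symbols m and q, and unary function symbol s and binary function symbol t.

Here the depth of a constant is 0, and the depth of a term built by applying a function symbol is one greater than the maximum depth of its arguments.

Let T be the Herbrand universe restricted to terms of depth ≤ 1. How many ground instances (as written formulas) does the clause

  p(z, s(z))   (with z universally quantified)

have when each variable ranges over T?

8

Ground terms of depth ≤ 1:
  Write N_k for the number of ground terms of depth ≤ k. A term of depth ≤ k is either a constant or a function symbol applied to arguments of depth ≤ k−1, so N_k = 2 + N_{k-1} + N_{k-1}^2.
  N_0 = 2
  N_1 = 2 + 2 + 2^2 = 8
  Explicitly: m, q, s(m), s(q), t(m, m), t(m, q), t(q, m), t(q, q).
So there are 8 ground terms available for substitution.
The variable z ranges independently over the available ground terms, and distinct assignments produce distinct instances.
Number of ground instances = 8.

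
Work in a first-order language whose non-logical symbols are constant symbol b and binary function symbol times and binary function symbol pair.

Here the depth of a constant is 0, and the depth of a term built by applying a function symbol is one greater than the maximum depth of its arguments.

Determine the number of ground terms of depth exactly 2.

16

Let N_k = |{terms of depth ≤ k}|. Then N_0 = 1 and N_k = 1 + N_{k-1}^2 + N_{k-1}^2 for k ≥ 1 (one summand per function symbol, arity giving the exponent).
N_0 = 1
N_1 = 1 + 1^2 + 1^2 = 3
N_2 = 1 + 3^2 + 3^2 = 19
Terms of depth exactly 2: N_2 − N_1 = 19 − 3 = 16.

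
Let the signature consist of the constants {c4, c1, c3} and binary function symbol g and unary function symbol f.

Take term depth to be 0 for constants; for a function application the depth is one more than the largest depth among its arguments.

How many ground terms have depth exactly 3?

Let N_k count ground terms of depth at most k. Each non-constant term of depth ≤ k is some function symbol applied to depth-≤(k−1) arguments, giving N_k = 3 + N_{k-1}^2 + N_{k-1}.
N_0 = 3
N_1 = 3 + 3^2 + 3 = 15
N_2 = 3 + 15^2 + 15 = 243
N_3 = 3 + 243^2 + 243 = 59295
Terms of depth exactly 3: N_3 − N_2 = 59295 − 243 = 59052.

59052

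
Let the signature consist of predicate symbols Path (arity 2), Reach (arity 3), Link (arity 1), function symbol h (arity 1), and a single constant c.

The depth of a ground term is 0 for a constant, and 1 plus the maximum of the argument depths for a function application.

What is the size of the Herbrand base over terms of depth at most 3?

First count ground terms of depth ≤ 3.
Let N_k = |{terms of depth ≤ k}|. Then N_0 = 1 and N_k = 1 + N_{k-1} for k ≥ 1 (one summand per function symbol, arity giving the exponent).
N_0 = 1
N_1 = 1 + 1 = 2
N_2 = 1 + 2 = 3
N_3 = 1 + 3 = 4
So |H| = 4.
A ground atom is a predicate applied to a tuple of terms from H, so the count is the sum over predicates of |H|^arity:
  Path: 4^2 = 16;  Reach: 4^3 = 64;  Link: 4
Total ground atoms: 16 + 64 + 4 = 84.

84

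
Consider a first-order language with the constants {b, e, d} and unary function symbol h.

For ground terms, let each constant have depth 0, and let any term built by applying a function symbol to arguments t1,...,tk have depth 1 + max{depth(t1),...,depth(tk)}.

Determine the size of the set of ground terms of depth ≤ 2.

Let N_k = |{terms of depth ≤ k}|. Then N_0 = 3 and N_k = 3 + N_{k-1} for k ≥ 1 (one summand per function symbol, arity giving the exponent).
N_0 = 3
N_1 = 3 + 3 = 6
N_2 = 3 + 6 = 9

9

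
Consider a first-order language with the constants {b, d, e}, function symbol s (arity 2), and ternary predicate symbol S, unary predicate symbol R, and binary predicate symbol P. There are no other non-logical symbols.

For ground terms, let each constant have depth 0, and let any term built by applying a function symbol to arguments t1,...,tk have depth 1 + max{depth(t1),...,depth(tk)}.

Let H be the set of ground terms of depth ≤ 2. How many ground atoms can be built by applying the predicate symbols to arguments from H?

3198279

First count ground terms of depth ≤ 2.
If N_k denotes the number of depth-≤k ground terms, the 3 constants give N_0 = 3, and each function symbol of arity r contributes N_{k-1}^r new terms at level k: N_k = 3 + N_{k-1}^2.
N_0 = 3
N_1 = 3 + 3^2 = 12
N_2 = 3 + 12^2 = 147
So |H| = 147.
A ground atom is a predicate applied to a tuple of terms from H, so the count is the sum over predicates of |H|^arity:
  S: 147^3 = 3176523;  R: 147;  P: 147^2 = 21609
Total ground atoms: 3176523 + 147 + 21609 = 3198279.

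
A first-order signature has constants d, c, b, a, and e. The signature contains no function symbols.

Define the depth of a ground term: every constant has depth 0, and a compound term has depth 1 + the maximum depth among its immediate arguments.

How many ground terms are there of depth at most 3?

With no function symbols every ground term is a constant, so there are exactly 5 ground terms at every depth bound.
N_0 = 5
N_1 = 5
N_2 = 5
N_3 = 5
Explicitly: d, c, b, a, e.

5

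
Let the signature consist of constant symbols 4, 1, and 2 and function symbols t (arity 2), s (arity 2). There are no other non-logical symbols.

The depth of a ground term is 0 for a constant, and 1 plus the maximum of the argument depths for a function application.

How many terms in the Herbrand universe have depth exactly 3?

1565568

If N_k denotes the number of depth-≤k ground terms, the 3 constants give N_0 = 3, and each function symbol of arity r contributes N_{k-1}^r new terms at level k: N_k = 3 + N_{k-1}^2 + N_{k-1}^2.
N_0 = 3
N_1 = 3 + 3^2 + 3^2 = 21
N_2 = 3 + 21^2 + 21^2 = 885
N_3 = 3 + 885^2 + 885^2 = 1566453
Terms of depth exactly 3: N_3 − N_2 = 1566453 − 885 = 1565568.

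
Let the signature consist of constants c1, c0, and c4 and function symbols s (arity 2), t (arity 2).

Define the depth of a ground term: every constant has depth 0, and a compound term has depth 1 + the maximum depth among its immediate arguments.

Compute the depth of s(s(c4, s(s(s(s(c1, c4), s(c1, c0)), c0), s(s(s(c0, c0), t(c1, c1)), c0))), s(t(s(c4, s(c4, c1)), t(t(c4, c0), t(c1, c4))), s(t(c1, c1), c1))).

6

depth(s(c1, c4)) = 1 + max(0, 0) = 1
depth(s(c1, c0)) = 1 + max(0, 0) = 1
depth(s(s(c1, c4), s(c1, c0))) = 1 + max(1, 1) = 2
depth(s(s(s(c1, c4), s(c1, c0)), c0)) = 1 + max(2, 0) = 3
depth(s(c0, c0)) = 1 + max(0, 0) = 1
depth(t(c1, c1)) = 1 + max(0, 0) = 1
depth(s(s(c0, c0), t(c1, c1))) = 1 + max(1, 1) = 2
depth(s(s(s(c0, c0), t(c1, c1)), c0)) = 1 + max(2, 0) = 3
depth(s(s(s(s(c1, c4), s(c1, c0)), c0), s(s(s(c0, c0), t(c1, c1)), c0))) = 1 + max(3, 3) = 4
depth(s(c4, s(s(s(s(c1, c4), s(c1, c0)), c0), s(s(s(c0, c0), t(c1, c1)), c0)))) = 1 + max(0, 4) = 5
depth(s(c4, c1)) = 1 + max(0, 0) = 1
depth(s(c4, s(c4, c1))) = 1 + max(0, 1) = 2
depth(t(c4, c0)) = 1 + max(0, 0) = 1
depth(t(c1, c4)) = 1 + max(0, 0) = 1
depth(t(t(c4, c0), t(c1, c4))) = 1 + max(1, 1) = 2
depth(t(s(c4, s(c4, c1)), t(t(c4, c0), t(c1, c4)))) = 1 + max(2, 2) = 3
depth(s(t(c1, c1), c1)) = 1 + max(1, 0) = 2
depth(s(t(s(c4, s(c4, c1)), t(t(c4, c0), t(c1, c4))), s(t(c1, c1), c1))) = 1 + max(3, 2) = 4
depth(s(s(c4, s(s(s(s(c1, c4), s(c1, c0)), c0), s(s(s(c0, c0), t(c1, c1)), c0))), s(t(s(c4, s(c4, c1)), t(t(c4, c0), t(c1, c4))), s(t(c1, c1), c1)))) = 1 + max(5, 4) = 6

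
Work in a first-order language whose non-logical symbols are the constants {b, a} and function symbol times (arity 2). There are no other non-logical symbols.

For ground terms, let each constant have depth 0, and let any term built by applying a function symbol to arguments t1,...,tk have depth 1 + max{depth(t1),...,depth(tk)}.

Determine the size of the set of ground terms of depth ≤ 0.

2

If N_k denotes the number of depth-≤k ground terms, the 2 constants give N_0 = 2, and each function symbol of arity r contributes N_{k-1}^r new terms at level k: N_k = 2 + N_{k-1}^2.
N_0 = 2
Explicitly: b, a.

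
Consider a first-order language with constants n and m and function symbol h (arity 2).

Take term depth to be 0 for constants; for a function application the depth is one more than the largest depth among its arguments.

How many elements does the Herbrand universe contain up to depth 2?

38

Count level by level. With function symbols h/2, the terms of depth ≤ k are the 2 constants together with each function applied to depth-≤(k−1) tuples, so N_k = 2 + N_{k-1}^2.
N_0 = 2
N_1 = 2 + 2^2 = 6
N_2 = 2 + 6^2 = 38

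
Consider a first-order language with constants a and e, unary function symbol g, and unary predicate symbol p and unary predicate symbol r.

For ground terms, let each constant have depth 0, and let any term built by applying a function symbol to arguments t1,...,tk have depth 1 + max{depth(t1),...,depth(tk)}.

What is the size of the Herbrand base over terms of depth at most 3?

16

First count ground terms of depth ≤ 3.
Let N_k count ground terms of depth at most k. Each non-constant term of depth ≤ k is some function symbol applied to depth-≤(k−1) arguments, giving N_k = 2 + N_{k-1}.
N_0 = 2
N_1 = 2 + 2 = 4
N_2 = 2 + 4 = 6
N_3 = 2 + 6 = 8
Explicitly: a, e, g(a), g(e), g(g(a)), g(g(e)), g(g(g(a))), g(g(g(e))).
So |H| = 8.
A ground atom is a predicate applied to a tuple of terms from H, so the count is the sum over predicates of |H|^arity:
  p: 8;  r: 8
Total ground atoms: 8 + 8 = 16.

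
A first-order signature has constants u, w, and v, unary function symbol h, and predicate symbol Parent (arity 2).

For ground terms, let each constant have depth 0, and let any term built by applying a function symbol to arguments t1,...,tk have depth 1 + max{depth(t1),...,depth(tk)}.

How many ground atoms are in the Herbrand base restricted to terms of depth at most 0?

First count ground terms of depth ≤ 0.
Write N_k for the number of ground terms of depth ≤ k. A term of depth ≤ k is either a constant or a function symbol applied to arguments of depth ≤ k−1, so N_k = 3 + N_{k-1}.
N_0 = 3
So |H| = 3.
A ground atom is a predicate applied to a tuple of terms from H, so the count is the sum over predicates of |H|^arity:
  Parent: 3^2 = 9
Total ground atoms: 9.

9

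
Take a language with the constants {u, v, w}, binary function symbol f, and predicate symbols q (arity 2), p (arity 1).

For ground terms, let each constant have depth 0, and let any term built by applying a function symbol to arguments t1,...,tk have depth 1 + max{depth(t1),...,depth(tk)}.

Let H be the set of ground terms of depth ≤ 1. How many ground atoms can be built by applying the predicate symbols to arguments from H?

156

First count ground terms of depth ≤ 1.
Let N_k = |{terms of depth ≤ k}|. Then N_0 = 3 and N_k = 3 + N_{k-1}^2 for k ≥ 1 (one summand per function symbol, arity giving the exponent).
N_0 = 3
N_1 = 3 + 3^2 = 12
Explicitly: u, v, w, f(u, u), f(u, v), f(u, w), f(v, u), f(v, v), f(v, w), f(w, u), f(w, v), f(w, w).
So |H| = 12.
For each predicate symbol, the number of ground atoms is |H| raised to its arity; summing:
  q: 12^2 = 144;  p: 12
Total ground atoms: 144 + 12 = 156.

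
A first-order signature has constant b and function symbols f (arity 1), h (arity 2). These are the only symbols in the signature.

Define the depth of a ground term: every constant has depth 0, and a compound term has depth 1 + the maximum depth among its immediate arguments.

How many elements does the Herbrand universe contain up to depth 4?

33673

Write N_k for the number of ground terms of depth ≤ k. A term of depth ≤ k is either a constant or a function symbol applied to arguments of depth ≤ k−1, so N_k = 1 + N_{k-1} + N_{k-1}^2.
N_0 = 1
N_1 = 1 + 1 + 1^2 = 3
N_2 = 1 + 3 + 3^2 = 13
N_3 = 1 + 13 + 13^2 = 183
N_4 = 1 + 183 + 183^2 = 33673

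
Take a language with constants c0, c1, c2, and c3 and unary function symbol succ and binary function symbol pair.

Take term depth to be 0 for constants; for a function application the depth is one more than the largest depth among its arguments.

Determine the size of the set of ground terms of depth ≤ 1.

24

If N_k denotes the number of depth-≤k ground terms, the 4 constants give N_0 = 4, and each function symbol of arity r contributes N_{k-1}^r new terms at level k: N_k = 4 + N_{k-1} + N_{k-1}^2.
N_0 = 4
N_1 = 4 + 4 + 4^2 = 24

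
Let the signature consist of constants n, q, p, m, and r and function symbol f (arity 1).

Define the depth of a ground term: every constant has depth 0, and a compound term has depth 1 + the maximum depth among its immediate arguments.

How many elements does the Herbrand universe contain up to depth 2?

15

If N_k denotes the number of depth-≤k ground terms, the 5 constants give N_0 = 5, and each function symbol of arity r contributes N_{k-1}^r new terms at level k: N_k = 5 + N_{k-1}.
N_0 = 5
N_1 = 5 + 5 = 10
N_2 = 5 + 10 = 15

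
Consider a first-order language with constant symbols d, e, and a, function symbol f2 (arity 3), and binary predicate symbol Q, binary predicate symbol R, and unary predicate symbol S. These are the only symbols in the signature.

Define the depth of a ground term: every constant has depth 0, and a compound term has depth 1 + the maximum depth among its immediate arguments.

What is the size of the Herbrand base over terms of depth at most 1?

1830

First count ground terms of depth ≤ 1.
Let N_k = |{terms of depth ≤ k}|. Then N_0 = 3 and N_k = 3 + N_{k-1}^3 for k ≥ 1 (one summand per function symbol, arity giving the exponent).
N_0 = 3
N_1 = 3 + 3^3 = 30
So |H| = 30.
Ground atoms are formed by filling each argument slot of a predicate with a term from H, so an r-ary predicate gives |H|^r atoms:
  Q: 30^2 = 900;  R: 30^2 = 900;  S: 30
Total ground atoms: 900 + 900 + 30 = 1830.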